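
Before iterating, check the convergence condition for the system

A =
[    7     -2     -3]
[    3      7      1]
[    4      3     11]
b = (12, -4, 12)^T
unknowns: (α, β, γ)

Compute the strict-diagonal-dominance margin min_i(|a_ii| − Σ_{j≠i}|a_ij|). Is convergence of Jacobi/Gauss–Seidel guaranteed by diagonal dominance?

row 1: |7| − (2+3) = 2
row 2: |7| − (3+1) = 3
row 3: |11| − (4+3) = 4
minimum over rows = 2 → strictly diagonally dominant (convergence guaranteed)

2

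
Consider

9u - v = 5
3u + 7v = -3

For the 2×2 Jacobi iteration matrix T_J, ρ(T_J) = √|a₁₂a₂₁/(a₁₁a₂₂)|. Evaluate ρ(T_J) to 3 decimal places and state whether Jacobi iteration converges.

0.218

a₁₂a₂₁/(a₁₁a₂₂) = (-1)·(3) / ((9)·(7)) = -0.047619
ρ = √|-0.047619| = √0.047619 = 0.218
ρ < 1, so Jacobi converges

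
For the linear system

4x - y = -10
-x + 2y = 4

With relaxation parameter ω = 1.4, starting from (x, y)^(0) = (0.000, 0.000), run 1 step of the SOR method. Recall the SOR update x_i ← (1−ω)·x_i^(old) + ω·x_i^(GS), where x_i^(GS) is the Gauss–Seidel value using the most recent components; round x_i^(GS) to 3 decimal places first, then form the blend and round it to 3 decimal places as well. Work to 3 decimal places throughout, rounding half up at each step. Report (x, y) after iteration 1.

(-3.500, 0.350)

Iteration 1:
  x: GS value = (-10 - (-1)·0.000) / (4) = -2.500;  x ← (1−ω)·0.000 + ω·-2.500 = -3.500
  y: GS value = (4 - (-1)·-3.500) / (2) = 0.250;  y ← (1−ω)·0.000 + ω·0.250 = 0.350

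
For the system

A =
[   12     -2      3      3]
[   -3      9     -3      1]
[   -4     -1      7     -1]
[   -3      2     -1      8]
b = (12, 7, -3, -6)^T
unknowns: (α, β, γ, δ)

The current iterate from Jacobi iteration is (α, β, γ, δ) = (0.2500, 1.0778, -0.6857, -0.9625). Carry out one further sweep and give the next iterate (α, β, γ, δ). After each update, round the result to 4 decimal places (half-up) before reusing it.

One sweep:
  α = (12 - (-2)·1.0778 - (3)·-0.6857 - (3)·-0.9625) / (12) = 1.5917
  β = (7 - (-3)·0.2500 - (-3)·-0.6857 - (1)·-0.9625) / (9) = 0.7395
  γ = (-3 - (-4)·0.2500 - (-1)·1.0778 - (-1)·-0.9625) / (7) = -0.2692
  δ = (-6 - (-3)·0.2500 - (2)·1.0778 - (-1)·-0.6857) / (8) = -1.0114

(1.5917, 0.7395, -0.2692, -1.0114)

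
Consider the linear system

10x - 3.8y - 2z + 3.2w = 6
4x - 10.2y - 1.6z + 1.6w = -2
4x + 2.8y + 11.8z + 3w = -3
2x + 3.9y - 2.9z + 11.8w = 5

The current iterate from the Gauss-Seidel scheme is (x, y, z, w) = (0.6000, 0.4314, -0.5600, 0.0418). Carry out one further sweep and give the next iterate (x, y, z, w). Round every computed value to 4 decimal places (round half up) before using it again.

(0.6386, 0.5409, -0.6097, -0.0131)

One sweep:
  x = (6 - (-3.8)·0.4314 - (-2)·-0.5600 - (3.2)·0.0418) / (10) = 0.6386
  y = (-2 - (4)·0.6386 - (-1.6)·-0.5600 - (1.6)·0.0418) / (-10.2) = 0.5409
  z = (-3 - (4)·0.6386 - (2.8)·0.5409 - (3)·0.0418) / (11.8) = -0.6097
  w = (5 - (2)·0.6386 - (3.9)·0.5409 - (-2.9)·-0.6097) / (11.8) = -0.0131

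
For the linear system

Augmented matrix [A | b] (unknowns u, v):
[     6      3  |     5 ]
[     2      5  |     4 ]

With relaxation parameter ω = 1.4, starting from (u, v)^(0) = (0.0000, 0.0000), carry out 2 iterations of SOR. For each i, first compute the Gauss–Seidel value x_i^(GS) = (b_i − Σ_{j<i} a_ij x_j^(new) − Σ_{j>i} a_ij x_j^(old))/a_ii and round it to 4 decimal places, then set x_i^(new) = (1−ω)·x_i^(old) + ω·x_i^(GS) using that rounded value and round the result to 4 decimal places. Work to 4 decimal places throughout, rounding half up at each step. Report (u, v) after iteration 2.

(0.3732, 0.7243)

Iteration 1:
  u: GS value = (5 - (3)·0.0000) / (6) = 0.8333;  u ← (1−ω)·0.0000 + ω·0.8333 = 1.1666
  v: GS value = (4 - (2)·1.1666) / (5) = 0.3334;  v ← (1−ω)·0.0000 + ω·0.3334 = 0.4668
Iteration 2:
  u: GS value = (5 - (3)·0.4668) / (6) = 0.5999;  u ← (1−ω)·1.1666 + ω·0.5999 = 0.3732
  v: GS value = (4 - (2)·0.3732) / (5) = 0.6507;  v ← (1−ω)·0.4668 + ω·0.6507 = 0.7243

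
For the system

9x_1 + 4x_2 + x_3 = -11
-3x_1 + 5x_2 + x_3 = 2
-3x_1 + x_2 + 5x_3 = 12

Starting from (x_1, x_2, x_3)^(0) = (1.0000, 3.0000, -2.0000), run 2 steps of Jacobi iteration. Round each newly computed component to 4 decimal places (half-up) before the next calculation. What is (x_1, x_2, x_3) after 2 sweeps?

(-2.1111, -1.4800, 0.7200)

Iteration 1:
  x_1 = (-11 - (4)·3.0000 - (1)·-2.0000) / (9) = -2.3333
  x_2 = (2 - (-3)·1.0000 - (1)·-2.0000) / (5) = 1.4000
  x_3 = (12 - (-3)·1.0000 - (1)·3.0000) / (5) = 2.4000
Iteration 2:
  x_1 = (-11 - (4)·1.4000 - (1)·2.4000) / (9) = -2.1111
  x_2 = (2 - (-3)·-2.3333 - (1)·2.4000) / (5) = -1.4800
  x_3 = (12 - (-3)·-2.3333 - (1)·1.4000) / (5) = 0.7200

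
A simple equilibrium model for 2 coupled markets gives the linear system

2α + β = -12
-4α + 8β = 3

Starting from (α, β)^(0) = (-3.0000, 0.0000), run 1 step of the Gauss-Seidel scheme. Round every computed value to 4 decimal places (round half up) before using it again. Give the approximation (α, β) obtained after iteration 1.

Iteration 1:
  α = (-12 - (1)·0.0000) / (2) = -6.0000
  β = (3 - (-4)·-6.0000) / (8) = -2.6250

(-6.0000, -2.6250)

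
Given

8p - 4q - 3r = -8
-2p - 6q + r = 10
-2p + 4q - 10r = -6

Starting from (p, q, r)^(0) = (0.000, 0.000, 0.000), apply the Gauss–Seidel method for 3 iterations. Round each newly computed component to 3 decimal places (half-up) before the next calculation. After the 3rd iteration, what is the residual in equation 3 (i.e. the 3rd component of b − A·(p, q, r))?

Iteration 1:
  p = (-8 - (-4)·0.000 - (-3)·0.000) / (8) = -1.000
  q = (10 - (-2)·-1.000 - (1)·0.000) / (-6) = -1.333
  r = (-6 - (-2)·-1.000 - (4)·-1.333) / (-10) = 0.267
Iteration 2:
  p = (-8 - (-4)·-1.333 - (-3)·0.267) / (8) = -1.566
  q = (10 - (-2)·-1.566 - (1)·0.267) / (-6) = -1.100
  r = (-6 - (-2)·-1.566 - (4)·-1.100) / (-10) = 0.473
Iteration 3:
  p = (-8 - (-4)·-1.100 - (-3)·0.473) / (8) = -1.373
  q = (10 - (-2)·-1.373 - (1)·0.473) / (-6) = -1.130
  r = (-6 - (-2)·-1.373 - (4)·-1.130) / (-10) = 0.423
Residual b − A·x = (-0.267, 0.051, 0.004)

0.004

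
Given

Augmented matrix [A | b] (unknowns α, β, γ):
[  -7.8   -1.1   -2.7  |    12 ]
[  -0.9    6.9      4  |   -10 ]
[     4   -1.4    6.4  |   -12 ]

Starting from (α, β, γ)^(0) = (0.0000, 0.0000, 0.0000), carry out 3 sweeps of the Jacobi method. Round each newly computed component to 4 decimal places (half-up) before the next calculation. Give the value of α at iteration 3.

-1.0331

Iteration 1:
  α = (12 - (-1.1)·0.0000 - (-2.7)·0.0000) / (-7.8) = -1.5385
  β = (-10 - (-0.9)·0.0000 - (4)·0.0000) / (6.9) = -1.4493
  γ = (-12 - (4)·0.0000 - (-1.4)·0.0000) / (6.4) = -1.8750
Iteration 2:
  α = (12 - (-1.1)·-1.4493 - (-2.7)·-1.8750) / (-7.8) = -0.6850
  β = (-10 - (-0.9)·-1.5385 - (4)·-1.8750) / (6.9) = -0.5630
  γ = (-12 - (4)·-1.5385 - (-1.4)·-1.4493) / (6.4) = -1.2305
Iteration 3:
  α = (12 - (-1.1)·-0.5630 - (-2.7)·-1.2305) / (-7.8) = -1.0331
  β = (-10 - (-0.9)·-0.6850 - (4)·-1.2305) / (6.9) = -0.8253
  γ = (-12 - (4)·-0.6850 - (-1.4)·-0.5630) / (6.4) = -1.5700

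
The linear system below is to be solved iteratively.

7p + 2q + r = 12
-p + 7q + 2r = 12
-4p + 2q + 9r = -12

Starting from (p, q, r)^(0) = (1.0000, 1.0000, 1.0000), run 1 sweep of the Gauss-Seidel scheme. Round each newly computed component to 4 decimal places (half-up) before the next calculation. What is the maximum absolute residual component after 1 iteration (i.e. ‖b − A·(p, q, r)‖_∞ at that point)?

Iteration 1:
  p = (12 - (2)·1.0000 - (1)·1.0000) / (7) = 1.2857
  q = (12 - (-1)·1.2857 - (2)·1.0000) / (7) = 1.6122
  r = (-12 - (-4)·1.2857 - (2)·1.6122) / (9) = -1.1202
Residual b − A·x = (0.8959, 4.2407, 0.0002); ∞-norm = 4.2407

4.2407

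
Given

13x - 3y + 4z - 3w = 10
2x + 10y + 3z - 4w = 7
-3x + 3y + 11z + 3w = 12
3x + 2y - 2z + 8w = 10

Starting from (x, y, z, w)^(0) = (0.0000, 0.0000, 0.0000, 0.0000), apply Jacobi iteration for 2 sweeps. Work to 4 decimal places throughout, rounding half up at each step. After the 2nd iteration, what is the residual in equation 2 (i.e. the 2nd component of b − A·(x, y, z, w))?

Iteration 1:
  x = (10 - (-3)·0.0000 - (4)·0.0000 - (-3)·0.0000) / (13) = 0.7692
  y = (7 - (2)·0.0000 - (3)·0.0000 - (-4)·0.0000) / (10) = 0.7000
  z = (12 - (-3)·0.0000 - (3)·0.0000 - (3)·0.0000) / (11) = 1.0909
  w = (10 - (3)·0.0000 - (2)·0.0000 - (-2)·0.0000) / (8) = 1.2500
Iteration 2:
  x = (10 - (-3)·0.7000 - (4)·1.0909 - (-3)·1.2500) / (13) = 0.8836
  y = (7 - (2)·0.7692 - (3)·1.0909 - (-4)·1.2500) / (10) = 0.7189
  z = (12 - (-3)·0.7692 - (3)·0.7000 - (3)·1.2500) / (11) = 0.7689
  w = (10 - (3)·0.7692 - (2)·0.7000 - (-2)·1.0909) / (8) = 1.0593
Residual b − A·x = (0.7722, -0.0257, 0.8583, -1.0252)

-0.0257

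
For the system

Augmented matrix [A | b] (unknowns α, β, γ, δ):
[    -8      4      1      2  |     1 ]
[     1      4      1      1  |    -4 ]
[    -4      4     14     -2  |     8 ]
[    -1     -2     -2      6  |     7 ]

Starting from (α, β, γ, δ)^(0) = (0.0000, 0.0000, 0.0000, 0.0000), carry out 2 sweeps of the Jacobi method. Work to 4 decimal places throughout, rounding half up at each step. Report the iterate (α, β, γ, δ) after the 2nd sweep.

Iteration 1:
  α = (1 - (4)·0.0000 - (1)·0.0000 - (2)·0.0000) / (-8) = -0.1250
  β = (-4 - (1)·0.0000 - (1)·0.0000 - (1)·0.0000) / (4) = -1.0000
  γ = (8 - (-4)·0.0000 - (4)·0.0000 - (-2)·0.0000) / (14) = 0.5714
  δ = (7 - (-1)·0.0000 - (-2)·0.0000 - (-2)·0.0000) / (6) = 1.1667
Iteration 2:
  α = (1 - (4)·-1.0000 - (1)·0.5714 - (2)·1.1667) / (-8) = -0.2619
  β = (-4 - (1)·-0.1250 - (1)·0.5714 - (1)·1.1667) / (4) = -1.4033
  γ = (8 - (-4)·-0.1250 - (4)·-1.0000 - (-2)·1.1667) / (14) = 0.9881
  δ = (7 - (-1)·-0.1250 - (-2)·-1.0000 - (-2)·0.5714) / (6) = 1.0030

(-0.2619, -1.4033, 0.9881, 1.0030)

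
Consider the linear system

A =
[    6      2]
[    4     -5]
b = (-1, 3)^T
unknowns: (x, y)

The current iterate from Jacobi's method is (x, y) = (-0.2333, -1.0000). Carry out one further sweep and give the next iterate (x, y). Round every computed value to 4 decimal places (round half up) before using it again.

(0.1667, -0.7866)

One sweep:
  x = (-1 - (2)·-1.0000) / (6) = 0.1667
  y = (3 - (4)·-0.2333) / (-5) = -0.7866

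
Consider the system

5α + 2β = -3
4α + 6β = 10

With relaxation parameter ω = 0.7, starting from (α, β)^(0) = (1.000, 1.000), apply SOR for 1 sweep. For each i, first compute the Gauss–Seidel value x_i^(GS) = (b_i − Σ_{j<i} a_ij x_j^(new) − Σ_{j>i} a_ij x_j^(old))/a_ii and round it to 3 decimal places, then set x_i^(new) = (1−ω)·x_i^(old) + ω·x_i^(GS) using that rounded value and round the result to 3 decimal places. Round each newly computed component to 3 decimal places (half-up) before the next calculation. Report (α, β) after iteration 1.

Iteration 1:
  α: GS value = (-3 - (2)·1.000) / (5) = -1.000;  α ← (1−ω)·1.000 + ω·-1.000 = -0.400
  β: GS value = (10 - (4)·-0.400) / (6) = 1.933;  β ← (1−ω)·1.000 + ω·1.933 = 1.653

(-0.400, 1.653)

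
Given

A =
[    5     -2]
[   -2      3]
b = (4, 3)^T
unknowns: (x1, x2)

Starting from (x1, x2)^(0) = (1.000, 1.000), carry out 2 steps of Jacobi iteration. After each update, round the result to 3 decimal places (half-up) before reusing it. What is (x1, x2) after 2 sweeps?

(1.467, 1.800)

Iteration 1:
  x1 = (4 - (-2)·1.000) / (5) = 1.200
  x2 = (3 - (-2)·1.000) / (3) = 1.667
Iteration 2:
  x1 = (4 - (-2)·1.667) / (5) = 1.467
  x2 = (3 - (-2)·1.200) / (3) = 1.800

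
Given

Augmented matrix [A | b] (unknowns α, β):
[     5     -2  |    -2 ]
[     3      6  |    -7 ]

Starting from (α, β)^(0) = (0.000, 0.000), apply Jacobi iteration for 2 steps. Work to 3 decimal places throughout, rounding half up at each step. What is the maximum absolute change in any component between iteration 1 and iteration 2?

Iteration 1:
  α = (-2 - (-2)·0.000) / (5) = -0.400
  β = (-7 - (3)·0.000) / (6) = -1.167
Iteration 2:
  α = (-2 - (-2)·-1.167) / (5) = -0.867
  β = (-7 - (3)·-0.400) / (6) = -0.967
Change: (-0.467, 0.200) → max |·| = 0.467

0.467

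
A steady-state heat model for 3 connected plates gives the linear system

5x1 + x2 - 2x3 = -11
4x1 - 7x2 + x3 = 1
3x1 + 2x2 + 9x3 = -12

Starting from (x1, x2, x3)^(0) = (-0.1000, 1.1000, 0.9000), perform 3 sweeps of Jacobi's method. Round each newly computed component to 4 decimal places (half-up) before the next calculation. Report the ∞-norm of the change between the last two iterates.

0.6593

Iteration 1:
  x1 = (-11 - (1)·1.1000 - (-2)·0.9000) / (5) = -2.0600
  x2 = (1 - (4)·-0.1000 - (1)·0.9000) / (-7) = -0.0714
  x3 = (-12 - (3)·-0.1000 - (2)·1.1000) / (9) = -1.5444
Iteration 2:
  x1 = (-11 - (1)·-0.0714 - (-2)·-1.5444) / (5) = -2.8035
  x2 = (1 - (4)·-2.0600 - (1)·-1.5444) / (-7) = -1.5406
  x3 = (-12 - (3)·-2.0600 - (2)·-0.0714) / (9) = -0.6308
Iteration 3:
  x1 = (-11 - (1)·-1.5406 - (-2)·-0.6308) / (5) = -2.1442
  x2 = (1 - (4)·-2.8035 - (1)·-0.6308) / (-7) = -1.8350
  x3 = (-12 - (3)·-2.8035 - (2)·-1.5406) / (9) = -0.0565
Change: (0.6593, -0.2944, 0.5743) → max |·| = 0.6593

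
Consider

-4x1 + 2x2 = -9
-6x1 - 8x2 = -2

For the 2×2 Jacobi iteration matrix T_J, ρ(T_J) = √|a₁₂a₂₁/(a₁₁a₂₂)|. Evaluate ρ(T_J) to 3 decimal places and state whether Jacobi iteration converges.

a₁₂a₂₁/(a₁₁a₂₂) = (2)·(-6) / ((-4)·(-8)) = -0.375000
ρ = √|-0.375000| = √0.375000 = 0.612
ρ < 1, so Jacobi converges

0.612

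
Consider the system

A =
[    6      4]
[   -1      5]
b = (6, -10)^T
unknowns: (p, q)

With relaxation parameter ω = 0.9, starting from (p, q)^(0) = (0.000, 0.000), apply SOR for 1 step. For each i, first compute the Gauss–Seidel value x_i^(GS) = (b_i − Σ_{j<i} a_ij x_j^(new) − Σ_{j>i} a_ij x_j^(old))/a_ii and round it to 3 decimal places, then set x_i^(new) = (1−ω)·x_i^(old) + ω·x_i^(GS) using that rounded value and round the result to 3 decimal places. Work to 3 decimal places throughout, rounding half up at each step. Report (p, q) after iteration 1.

Iteration 1:
  p: GS value = (6 - (4)·0.000) / (6) = 1.000;  p ← (1−ω)·0.000 + ω·1.000 = 0.900
  q: GS value = (-10 - (-1)·0.900) / (5) = -1.820;  q ← (1−ω)·0.000 + ω·-1.820 = -1.638

(0.900, -1.638)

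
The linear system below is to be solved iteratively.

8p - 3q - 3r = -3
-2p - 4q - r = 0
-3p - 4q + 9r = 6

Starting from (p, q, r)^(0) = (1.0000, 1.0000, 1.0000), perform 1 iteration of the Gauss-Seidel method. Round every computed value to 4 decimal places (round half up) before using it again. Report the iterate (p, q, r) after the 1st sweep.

(0.3750, -0.4375, 0.5972)

Iteration 1:
  p = (-3 - (-3)·1.0000 - (-3)·1.0000) / (8) = 0.3750
  q = (0 - (-2)·0.3750 - (-1)·1.0000) / (-4) = -0.4375
  r = (6 - (-3)·0.3750 - (-4)·-0.4375) / (9) = 0.5972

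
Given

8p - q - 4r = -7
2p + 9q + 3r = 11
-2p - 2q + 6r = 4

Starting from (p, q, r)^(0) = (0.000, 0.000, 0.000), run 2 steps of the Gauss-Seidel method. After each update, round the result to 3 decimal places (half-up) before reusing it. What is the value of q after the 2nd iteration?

1.001

Iteration 1:
  p = (-7 - (-1)·0.000 - (-4)·0.000) / (8) = -0.875
  q = (11 - (2)·-0.875 - (3)·0.000) / (9) = 1.417
  r = (4 - (-2)·-0.875 - (-2)·1.417) / (6) = 0.847
Iteration 2:
  p = (-7 - (-1)·1.417 - (-4)·0.847) / (8) = -0.274
  q = (11 - (2)·-0.274 - (3)·0.847) / (9) = 1.001
  r = (4 - (-2)·-0.274 - (-2)·1.001) / (6) = 0.909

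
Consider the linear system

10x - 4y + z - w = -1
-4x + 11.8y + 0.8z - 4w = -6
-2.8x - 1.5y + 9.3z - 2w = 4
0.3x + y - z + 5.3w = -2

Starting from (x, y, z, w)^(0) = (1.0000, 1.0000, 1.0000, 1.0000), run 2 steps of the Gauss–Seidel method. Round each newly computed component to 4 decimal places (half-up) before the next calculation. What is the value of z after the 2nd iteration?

0.1886

Iteration 1:
  x = (-1 - (-4)·1.0000 - (1)·1.0000 - (-1)·1.0000) / (10) = 0.3000
  y = (-6 - (-4)·0.3000 - (0.8)·1.0000 - (-4)·1.0000) / (11.8) = -0.1356
  z = (4 - (-2.8)·0.3000 - (-1.5)·-0.1356 - (-2)·1.0000) / (9.3) = 0.7136
  w = (-2 - (0.3)·0.3000 - (1)·-0.1356 - (-1)·0.7136) / (5.3) = -0.2341
Iteration 2:
  x = (-1 - (-4)·-0.1356 - (1)·0.7136 - (-1)·-0.2341) / (10) = -0.2490
  y = (-6 - (-4)·-0.2490 - (0.8)·0.7136 - (-4)·-0.2341) / (11.8) = -0.7206
  z = (4 - (-2.8)·-0.2490 - (-1.5)·-0.7206 - (-2)·-0.2341) / (9.3) = 0.1886
  w = (-2 - (0.3)·-0.2490 - (1)·-0.7206 - (-1)·0.1886) / (5.3) = -0.1917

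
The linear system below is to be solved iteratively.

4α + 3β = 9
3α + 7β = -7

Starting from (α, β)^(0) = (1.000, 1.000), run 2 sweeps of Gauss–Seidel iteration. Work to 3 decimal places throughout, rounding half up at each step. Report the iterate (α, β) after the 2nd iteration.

(3.482, -2.492)

Iteration 1:
  α = (9 - (3)·1.000) / (4) = 1.500
  β = (-7 - (3)·1.500) / (7) = -1.643
Iteration 2:
  α = (9 - (3)·-1.643) / (4) = 3.482
  β = (-7 - (3)·3.482) / (7) = -2.492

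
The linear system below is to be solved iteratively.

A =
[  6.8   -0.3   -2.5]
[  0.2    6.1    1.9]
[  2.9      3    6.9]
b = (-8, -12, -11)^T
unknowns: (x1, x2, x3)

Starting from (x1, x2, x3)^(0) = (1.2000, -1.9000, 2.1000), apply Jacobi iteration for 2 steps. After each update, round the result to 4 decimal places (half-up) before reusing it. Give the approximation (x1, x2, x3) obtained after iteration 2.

(-1.7617, -1.5549, -0.2322)

Iteration 1:
  x1 = (-8 - (-0.3)·-1.9000 - (-2.5)·2.1000) / (6.8) = -0.4882
  x2 = (-12 - (0.2)·1.2000 - (1.9)·2.1000) / (6.1) = -2.6607
  x3 = (-11 - (2.9)·1.2000 - (3)·-1.9000) / (6.9) = -1.2725
Iteration 2:
  x1 = (-8 - (-0.3)·-2.6607 - (-2.5)·-1.2725) / (6.8) = -1.7617
  x2 = (-12 - (0.2)·-0.4882 - (1.9)·-1.2725) / (6.1) = -1.5549
  x3 = (-11 - (2.9)·-0.4882 - (3)·-2.6607) / (6.9) = -0.2322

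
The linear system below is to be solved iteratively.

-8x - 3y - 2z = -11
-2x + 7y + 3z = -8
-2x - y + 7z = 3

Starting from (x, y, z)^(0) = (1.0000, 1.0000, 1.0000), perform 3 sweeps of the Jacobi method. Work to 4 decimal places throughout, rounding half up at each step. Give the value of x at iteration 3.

Iteration 1:
  x = (-11 - (-3)·1.0000 - (-2)·1.0000) / (-8) = 0.7500
  y = (-8 - (-2)·1.0000 - (3)·1.0000) / (7) = -1.2857
  z = (3 - (-2)·1.0000 - (-1)·1.0000) / (7) = 0.8571
Iteration 2:
  x = (-11 - (-3)·-1.2857 - (-2)·0.8571) / (-8) = 1.6429
  y = (-8 - (-2)·0.7500 - (3)·0.8571) / (7) = -1.2959
  z = (3 - (-2)·0.7500 - (-1)·-1.2857) / (7) = 0.4592
Iteration 3:
  x = (-11 - (-3)·-1.2959 - (-2)·0.4592) / (-8) = 1.7462
  y = (-8 - (-2)·1.6429 - (3)·0.4592) / (7) = -0.8703
  z = (3 - (-2)·1.6429 - (-1)·-1.2959) / (7) = 0.7128

1.7462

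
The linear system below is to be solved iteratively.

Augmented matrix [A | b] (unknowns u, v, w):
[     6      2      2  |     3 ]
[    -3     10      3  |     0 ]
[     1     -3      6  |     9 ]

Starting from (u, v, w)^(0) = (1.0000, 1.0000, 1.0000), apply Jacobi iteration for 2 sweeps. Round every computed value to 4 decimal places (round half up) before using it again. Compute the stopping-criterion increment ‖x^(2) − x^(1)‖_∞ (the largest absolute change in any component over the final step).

0.6000

Iteration 1:
  u = (3 - (2)·1.0000 - (2)·1.0000) / (6) = -0.1667
  v = (0 - (-3)·1.0000 - (3)·1.0000) / (10) = 0.0000
  w = (9 - (1)·1.0000 - (-3)·1.0000) / (6) = 1.8333
Iteration 2:
  u = (3 - (2)·0.0000 - (2)·1.8333) / (6) = -0.1111
  v = (0 - (-3)·-0.1667 - (3)·1.8333) / (10) = -0.6000
  w = (9 - (1)·-0.1667 - (-3)·0.0000) / (6) = 1.5278
Change: (0.0556, -0.6000, -0.3055) → max |·| = 0.6000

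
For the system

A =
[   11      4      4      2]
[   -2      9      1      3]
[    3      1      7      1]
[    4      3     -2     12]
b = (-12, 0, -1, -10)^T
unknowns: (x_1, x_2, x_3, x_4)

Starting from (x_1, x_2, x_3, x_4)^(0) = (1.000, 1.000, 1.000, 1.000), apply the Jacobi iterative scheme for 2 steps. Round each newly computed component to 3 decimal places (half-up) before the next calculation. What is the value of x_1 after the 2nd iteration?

Iteration 1:
  x_1 = (-12 - (4)·1.000 - (4)·1.000 - (2)·1.000) / (11) = -2.000
  x_2 = (0 - (-2)·1.000 - (1)·1.000 - (3)·1.000) / (9) = -0.222
  x_3 = (-1 - (3)·1.000 - (1)·1.000 - (1)·1.000) / (7) = -0.857
  x_4 = (-10 - (4)·1.000 - (3)·1.000 - (-2)·1.000) / (12) = -1.250
Iteration 2:
  x_1 = (-12 - (4)·-0.222 - (4)·-0.857 - (2)·-1.250) / (11) = -0.471
  x_2 = (0 - (-2)·-2.000 - (1)·-0.857 - (3)·-1.250) / (9) = 0.067
  x_3 = (-1 - (3)·-2.000 - (1)·-0.222 - (1)·-1.250) / (7) = 0.925
  x_4 = (-10 - (4)·-2.000 - (3)·-0.222 - (-2)·-0.857) / (12) = -0.254

-0.471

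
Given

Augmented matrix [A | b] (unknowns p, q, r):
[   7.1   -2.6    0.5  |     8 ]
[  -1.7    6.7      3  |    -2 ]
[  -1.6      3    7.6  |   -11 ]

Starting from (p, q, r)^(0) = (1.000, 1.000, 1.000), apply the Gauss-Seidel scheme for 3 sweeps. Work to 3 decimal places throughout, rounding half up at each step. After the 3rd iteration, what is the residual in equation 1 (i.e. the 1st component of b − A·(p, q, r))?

Iteration 1:
  p = (8 - (-2.6)·1.000 - (0.5)·1.000) / (7.1) = 1.423
  q = (-2 - (-1.7)·1.423 - (3)·1.000) / (6.7) = -0.385
  r = (-11 - (-1.6)·1.423 - (3)·-0.385) / (7.6) = -0.996
Iteration 2:
  p = (8 - (-2.6)·-0.385 - (0.5)·-0.996) / (7.1) = 1.056
  q = (-2 - (-1.7)·1.056 - (3)·-0.996) / (6.7) = 0.415
  r = (-11 - (-1.6)·1.056 - (3)·0.415) / (7.6) = -1.389
Iteration 3:
  p = (8 - (-2.6)·0.415 - (0.5)·-1.389) / (7.1) = 1.377
  q = (-2 - (-1.7)·1.377 - (3)·-1.389) / (6.7) = 0.673
  r = (-11 - (-1.6)·1.377 - (3)·0.673) / (7.6) = -1.423
Residual b − A·x = (0.685, 0.101, -0.001)

0.685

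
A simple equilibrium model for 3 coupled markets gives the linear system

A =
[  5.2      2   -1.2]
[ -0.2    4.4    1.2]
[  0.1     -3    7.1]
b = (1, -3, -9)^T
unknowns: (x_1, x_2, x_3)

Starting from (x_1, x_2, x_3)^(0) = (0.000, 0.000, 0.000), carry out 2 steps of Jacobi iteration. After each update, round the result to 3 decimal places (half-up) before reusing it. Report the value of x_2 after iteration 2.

Iteration 1:
  x_1 = (1 - (2)·0.000 - (-1.2)·0.000) / (5.2) = 0.192
  x_2 = (-3 - (-0.2)·0.000 - (1.2)·0.000) / (4.4) = -0.682
  x_3 = (-9 - (0.1)·0.000 - (-3)·0.000) / (7.1) = -1.268
Iteration 2:
  x_1 = (1 - (2)·-0.682 - (-1.2)·-1.268) / (5.2) = 0.162
  x_2 = (-3 - (-0.2)·0.192 - (1.2)·-1.268) / (4.4) = -0.327
  x_3 = (-9 - (0.1)·0.192 - (-3)·-0.682) / (7.1) = -1.558

-0.327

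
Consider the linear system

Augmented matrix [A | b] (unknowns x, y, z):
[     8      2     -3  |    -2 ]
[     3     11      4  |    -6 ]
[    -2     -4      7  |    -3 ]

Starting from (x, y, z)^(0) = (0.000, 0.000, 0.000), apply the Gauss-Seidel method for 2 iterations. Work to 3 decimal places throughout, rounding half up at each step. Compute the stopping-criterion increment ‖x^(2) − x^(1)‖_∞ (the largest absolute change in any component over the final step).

Iteration 1:
  x = (-2 - (2)·0.000 - (-3)·0.000) / (8) = -0.250
  y = (-6 - (3)·-0.250 - (4)·0.000) / (11) = -0.477
  z = (-3 - (-2)·-0.250 - (-4)·-0.477) / (7) = -0.773
Iteration 2:
  x = (-2 - (2)·-0.477 - (-3)·-0.773) / (8) = -0.421
  y = (-6 - (3)·-0.421 - (4)·-0.773) / (11) = -0.150
  z = (-3 - (-2)·-0.421 - (-4)·-0.150) / (7) = -0.635
Change: (-0.171, 0.327, 0.138) → max |·| = 0.327

0.327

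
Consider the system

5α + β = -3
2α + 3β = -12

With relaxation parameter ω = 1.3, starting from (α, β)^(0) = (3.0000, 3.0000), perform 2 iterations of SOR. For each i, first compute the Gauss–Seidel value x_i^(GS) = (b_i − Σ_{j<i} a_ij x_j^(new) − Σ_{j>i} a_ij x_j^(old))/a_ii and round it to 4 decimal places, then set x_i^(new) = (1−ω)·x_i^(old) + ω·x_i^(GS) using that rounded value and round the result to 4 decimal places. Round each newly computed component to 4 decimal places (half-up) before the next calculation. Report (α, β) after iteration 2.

(0.9897, -4.8673)

Iteration 1:
  α: GS value = (-3 - (1)·3.0000) / (5) = -1.2000;  α ← (1−ω)·3.0000 + ω·-1.2000 = -2.4600
  β: GS value = (-12 - (2)·-2.4600) / (3) = -2.3600;  β ← (1−ω)·3.0000 + ω·-2.3600 = -3.9680
Iteration 2:
  α: GS value = (-3 - (1)·-3.9680) / (5) = 0.1936;  α ← (1−ω)·-2.4600 + ω·0.1936 = 0.9897
  β: GS value = (-12 - (2)·0.9897) / (3) = -4.6598;  β ← (1−ω)·-3.9680 + ω·-4.6598 = -4.8673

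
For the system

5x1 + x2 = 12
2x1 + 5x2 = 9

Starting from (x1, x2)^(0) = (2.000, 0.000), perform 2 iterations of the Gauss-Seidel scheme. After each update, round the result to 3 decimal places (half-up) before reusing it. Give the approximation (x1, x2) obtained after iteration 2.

(2.232, 0.907)

Iteration 1:
  x1 = (12 - (1)·0.000) / (5) = 2.400
  x2 = (9 - (2)·2.400) / (5) = 0.840
Iteration 2:
  x1 = (12 - (1)·0.840) / (5) = 2.232
  x2 = (9 - (2)·2.232) / (5) = 0.907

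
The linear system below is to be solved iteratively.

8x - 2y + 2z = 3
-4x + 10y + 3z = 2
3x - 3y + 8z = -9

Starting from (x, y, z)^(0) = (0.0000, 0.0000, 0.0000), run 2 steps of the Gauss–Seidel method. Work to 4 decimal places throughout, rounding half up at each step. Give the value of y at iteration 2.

Iteration 1:
  x = (3 - (-2)·0.0000 - (2)·0.0000) / (8) = 0.3750
  y = (2 - (-4)·0.3750 - (3)·0.0000) / (10) = 0.3500
  z = (-9 - (3)·0.3750 - (-3)·0.3500) / (8) = -1.1344
Iteration 2:
  x = (3 - (-2)·0.3500 - (2)·-1.1344) / (8) = 0.7461
  y = (2 - (-4)·0.7461 - (3)·-1.1344) / (10) = 0.8388
  z = (-9 - (3)·0.7461 - (-3)·0.8388) / (8) = -1.0902

0.8388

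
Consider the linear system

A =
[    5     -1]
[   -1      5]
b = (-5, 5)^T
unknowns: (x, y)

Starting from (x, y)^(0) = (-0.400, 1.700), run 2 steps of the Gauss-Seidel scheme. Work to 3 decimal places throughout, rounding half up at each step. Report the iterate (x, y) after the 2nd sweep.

(-0.826, 0.835)

Iteration 1:
  x = (-5 - (-1)·1.700) / (5) = -0.660
  y = (5 - (-1)·-0.660) / (5) = 0.868
Iteration 2:
  x = (-5 - (-1)·0.868) / (5) = -0.826
  y = (5 - (-1)·-0.826) / (5) = 0.835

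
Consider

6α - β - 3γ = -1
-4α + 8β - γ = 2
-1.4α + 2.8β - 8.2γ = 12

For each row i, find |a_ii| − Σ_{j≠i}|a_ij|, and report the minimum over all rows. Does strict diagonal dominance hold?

row 1: |6| − (1+3) = 2
row 2: |8| − (4+1) = 3
row 3: |-8.2| − (1.4+2.8) = 4
minimum over rows = 2 → strictly diagonally dominant (convergence guaranteed)

2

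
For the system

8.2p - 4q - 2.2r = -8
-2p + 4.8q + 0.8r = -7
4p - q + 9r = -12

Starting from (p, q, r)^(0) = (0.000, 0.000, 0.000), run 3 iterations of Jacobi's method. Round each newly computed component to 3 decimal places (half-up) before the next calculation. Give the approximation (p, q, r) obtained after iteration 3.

Iteration 1:
  p = (-8 - (-4)·0.000 - (-2.2)·0.000) / (8.2) = -0.976
  q = (-7 - (-2)·0.000 - (0.8)·0.000) / (4.8) = -1.458
  r = (-12 - (4)·0.000 - (-1)·0.000) / (9) = -1.333
Iteration 2:
  p = (-8 - (-4)·-1.458 - (-2.2)·-1.333) / (8.2) = -2.044
  q = (-7 - (-2)·-0.976 - (0.8)·-1.333) / (4.8) = -1.643
  r = (-12 - (4)·-0.976 - (-1)·-1.458) / (9) = -1.062
Iteration 3:
  p = (-8 - (-4)·-1.643 - (-2.2)·-1.062) / (8.2) = -2.062
  q = (-7 - (-2)·-2.044 - (0.8)·-1.062) / (4.8) = -2.133
  r = (-12 - (4)·-2.044 - (-1)·-1.643) / (9) = -0.607

(-2.062, -2.133, -0.607)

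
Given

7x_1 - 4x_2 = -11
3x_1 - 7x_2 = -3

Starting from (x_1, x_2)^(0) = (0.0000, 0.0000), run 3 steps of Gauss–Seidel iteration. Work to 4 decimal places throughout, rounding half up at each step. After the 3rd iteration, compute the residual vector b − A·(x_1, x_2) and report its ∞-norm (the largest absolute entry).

0.0585

Iteration 1:
  x_1 = (-11 - (-4)·0.0000) / (7) = -1.5714
  x_2 = (-3 - (3)·-1.5714) / (-7) = -0.2449
Iteration 2:
  x_1 = (-11 - (-4)·-0.2449) / (7) = -1.7114
  x_2 = (-3 - (3)·-1.7114) / (-7) = -0.3049
Iteration 3:
  x_1 = (-11 - (-4)·-0.3049) / (7) = -1.7457
  x_2 = (-3 - (3)·-1.7457) / (-7) = -0.3196
Residual b − A·x = (-0.0585, -0.0001); ∞-norm = 0.0585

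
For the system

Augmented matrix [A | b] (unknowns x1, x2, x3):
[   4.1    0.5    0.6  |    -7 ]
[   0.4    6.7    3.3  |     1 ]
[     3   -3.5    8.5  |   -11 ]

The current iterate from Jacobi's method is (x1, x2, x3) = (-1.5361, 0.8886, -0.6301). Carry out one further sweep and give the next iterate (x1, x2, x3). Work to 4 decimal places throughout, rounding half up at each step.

(-1.7235, 0.5513, -0.3861)

One sweep:
  x1 = (-7 - (0.5)·0.8886 - (0.6)·-0.6301) / (4.1) = -1.7235
  x2 = (1 - (0.4)·-1.5361 - (3.3)·-0.6301) / (6.7) = 0.5513
  x3 = (-11 - (3)·-1.5361 - (-3.5)·0.8886) / (8.5) = -0.3861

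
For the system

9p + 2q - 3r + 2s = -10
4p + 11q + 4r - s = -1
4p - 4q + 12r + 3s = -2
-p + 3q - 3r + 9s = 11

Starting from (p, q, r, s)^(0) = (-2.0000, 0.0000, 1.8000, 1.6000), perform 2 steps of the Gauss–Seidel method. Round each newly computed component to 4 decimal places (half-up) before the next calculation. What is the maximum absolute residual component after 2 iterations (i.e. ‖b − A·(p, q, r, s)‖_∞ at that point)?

Iteration 1:
  p = (-10 - (2)·0.0000 - (-3)·1.8000 - (2)·1.6000) / (9) = -0.8667
  q = (-1 - (4)·-0.8667 - (4)·1.8000 - (-1)·1.6000) / (11) = -0.2848
  r = (-2 - (4)·-0.8667 - (-4)·-0.2848 - (3)·1.6000) / (12) = -0.3727
  s = (11 - (-1)·-0.8667 - (3)·-0.2848 - (-3)·-0.3727) / (9) = 1.0966
Iteration 2:
  p = (-10 - (2)·-0.2848 - (-3)·-0.3727 - (2)·1.0966) / (9) = -1.4157
  q = (-1 - (4)·-1.4157 - (4)·-0.3727 - (-1)·1.0966) / (11) = 0.6591
  r = (-2 - (4)·-1.4157 - (-4)·0.6591 - (3)·1.0966) / (12) = 0.2508
  s = (11 - (-1)·-1.4157 - (3)·0.6591 - (-3)·0.2508) / (9) = 0.9288
Residual b − A·x = (0.3179, -2.6617, 0.5032, 0.0002); ∞-norm = 2.6617

2.6617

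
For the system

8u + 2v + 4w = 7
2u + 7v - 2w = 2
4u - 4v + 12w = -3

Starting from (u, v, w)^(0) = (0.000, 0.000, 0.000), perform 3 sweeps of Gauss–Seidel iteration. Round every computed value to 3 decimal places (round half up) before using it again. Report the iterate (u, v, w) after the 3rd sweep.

Iteration 1:
  u = (7 - (2)·0.000 - (4)·0.000) / (8) = 0.875
  v = (2 - (2)·0.875 - (-2)·0.000) / (7) = 0.036
  w = (-3 - (4)·0.875 - (-4)·0.036) / (12) = -0.530
Iteration 2:
  u = (7 - (2)·0.036 - (4)·-0.530) / (8) = 1.131
  v = (2 - (2)·1.131 - (-2)·-0.530) / (7) = -0.189
  w = (-3 - (4)·1.131 - (-4)·-0.189) / (12) = -0.690
Iteration 3:
  u = (7 - (2)·-0.189 - (4)·-0.690) / (8) = 1.267
  v = (2 - (2)·1.267 - (-2)·-0.690) / (7) = -0.273
  w = (-3 - (4)·1.267 - (-4)·-0.273) / (12) = -0.763

(1.267, -0.273, -0.763)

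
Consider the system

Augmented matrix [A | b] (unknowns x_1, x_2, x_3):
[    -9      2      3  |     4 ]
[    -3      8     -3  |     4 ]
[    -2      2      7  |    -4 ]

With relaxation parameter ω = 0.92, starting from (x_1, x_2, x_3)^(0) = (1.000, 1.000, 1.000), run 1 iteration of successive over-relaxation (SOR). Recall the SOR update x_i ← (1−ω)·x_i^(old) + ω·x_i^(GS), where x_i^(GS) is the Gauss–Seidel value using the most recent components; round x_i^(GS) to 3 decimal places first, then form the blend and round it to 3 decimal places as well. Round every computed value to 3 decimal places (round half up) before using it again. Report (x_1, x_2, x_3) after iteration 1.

Iteration 1:
  x_1: GS value = (4 - (2)·1.000 - (3)·1.000) / (-9) = 0.111;  x_1 ← (1−ω)·1.000 + ω·0.111 = 0.182
  x_2: GS value = (4 - (-3)·0.182 - (-3)·1.000) / (8) = 0.943;  x_2 ← (1−ω)·1.000 + ω·0.943 = 0.948
  x_3: GS value = (-4 - (-2)·0.182 - (2)·0.948) / (7) = -0.790;  x_3 ← (1−ω)·1.000 + ω·-0.790 = -0.647

(0.182, 0.948, -0.647)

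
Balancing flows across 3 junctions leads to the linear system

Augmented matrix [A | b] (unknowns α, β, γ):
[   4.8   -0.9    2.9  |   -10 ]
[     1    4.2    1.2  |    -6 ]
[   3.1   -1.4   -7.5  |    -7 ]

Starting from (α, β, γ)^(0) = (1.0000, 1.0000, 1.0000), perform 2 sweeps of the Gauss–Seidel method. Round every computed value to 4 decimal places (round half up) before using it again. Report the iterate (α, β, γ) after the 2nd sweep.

(-2.3589, -0.8980, 0.1259)

Iteration 1:
  α = (-10 - (-0.9)·1.0000 - (2.9)·1.0000) / (4.8) = -2.5000
  β = (-6 - (1)·-2.5000 - (1.2)·1.0000) / (4.2) = -1.1190
  γ = (-7 - (3.1)·-2.5000 - (-1.4)·-1.1190) / (-7.5) = 0.1089
Iteration 2:
  α = (-10 - (-0.9)·-1.1190 - (2.9)·0.1089) / (4.8) = -2.3589
  β = (-6 - (1)·-2.3589 - (1.2)·0.1089) / (4.2) = -0.8980
  γ = (-7 - (3.1)·-2.3589 - (-1.4)·-0.8980) / (-7.5) = 0.1259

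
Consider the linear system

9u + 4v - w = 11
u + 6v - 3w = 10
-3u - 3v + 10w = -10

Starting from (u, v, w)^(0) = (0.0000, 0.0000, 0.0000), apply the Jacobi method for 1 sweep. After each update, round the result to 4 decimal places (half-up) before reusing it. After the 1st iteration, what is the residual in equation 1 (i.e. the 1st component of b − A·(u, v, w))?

-7.6666

Iteration 1:
  u = (11 - (4)·0.0000 - (-1)·0.0000) / (9) = 1.2222
  v = (10 - (1)·0.0000 - (-3)·0.0000) / (6) = 1.6667
  w = (-10 - (-3)·0.0000 - (-3)·0.0000) / (10) = -1.0000
Residual b − A·x = (-7.6666, -4.2224, 8.6667)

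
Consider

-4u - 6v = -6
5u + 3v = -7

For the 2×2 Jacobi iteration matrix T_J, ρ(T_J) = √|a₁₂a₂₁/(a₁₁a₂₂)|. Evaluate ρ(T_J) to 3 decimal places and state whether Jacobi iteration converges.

1.581

a₁₂a₂₁/(a₁₁a₂₂) = (-6)·(5) / ((-4)·(3)) = 2.500000
ρ = √|2.500000| = √2.500000 = 1.581
ρ > 1, so Jacobi diverges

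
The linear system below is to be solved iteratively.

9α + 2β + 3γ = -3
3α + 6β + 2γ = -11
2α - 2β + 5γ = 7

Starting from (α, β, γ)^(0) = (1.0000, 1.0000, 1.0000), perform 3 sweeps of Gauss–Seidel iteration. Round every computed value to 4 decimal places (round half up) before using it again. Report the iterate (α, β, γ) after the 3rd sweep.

(-0.1170, -2.0109, 0.6424)

Iteration 1:
  α = (-3 - (2)·1.0000 - (3)·1.0000) / (9) = -0.8889
  β = (-11 - (3)·-0.8889 - (2)·1.0000) / (6) = -1.7222
  γ = (7 - (2)·-0.8889 - (-2)·-1.7222) / (5) = 1.0667
Iteration 2:
  α = (-3 - (2)·-1.7222 - (3)·1.0667) / (9) = -0.3062
  β = (-11 - (3)·-0.3062 - (2)·1.0667) / (6) = -2.0358
  γ = (7 - (2)·-0.3062 - (-2)·-2.0358) / (5) = 0.7082
Iteration 3:
  α = (-3 - (2)·-2.0358 - (3)·0.7082) / (9) = -0.1170
  β = (-11 - (3)·-0.1170 - (2)·0.7082) / (6) = -2.0109
  γ = (7 - (2)·-0.1170 - (-2)·-2.0109) / (5) = 0.6424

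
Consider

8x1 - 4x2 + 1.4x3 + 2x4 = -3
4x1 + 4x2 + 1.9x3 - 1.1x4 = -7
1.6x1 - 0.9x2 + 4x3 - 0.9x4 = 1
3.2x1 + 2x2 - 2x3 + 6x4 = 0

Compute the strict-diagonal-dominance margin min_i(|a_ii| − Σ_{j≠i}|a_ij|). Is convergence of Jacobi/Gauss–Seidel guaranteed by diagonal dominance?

row 1: |8| − (4+1.4+2) = 0.6
row 2: |4| − (4+1.9+1.1) = -3
row 3: |4| − (1.6+0.9+0.9) = 0.6
row 4: |6| − (3.2+2+2) = -1.2
minimum over rows = -3 → not strictly diagonally dominant

-3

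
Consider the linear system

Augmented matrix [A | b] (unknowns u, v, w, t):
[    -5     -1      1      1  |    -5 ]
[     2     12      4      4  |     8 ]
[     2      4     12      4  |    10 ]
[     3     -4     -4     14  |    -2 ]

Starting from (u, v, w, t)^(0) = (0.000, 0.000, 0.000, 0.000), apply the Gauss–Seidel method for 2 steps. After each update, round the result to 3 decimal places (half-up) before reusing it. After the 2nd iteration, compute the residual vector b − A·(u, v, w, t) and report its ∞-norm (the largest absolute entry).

0.220

Iteration 1:
  u = (-5 - (-1)·0.000 - (1)·0.000 - (1)·0.000) / (-5) = 1.000
  v = (8 - (2)·1.000 - (4)·0.000 - (4)·0.000) / (12) = 0.500
  w = (10 - (2)·1.000 - (4)·0.500 - (4)·0.000) / (12) = 0.500
  t = (-2 - (3)·1.000 - (-4)·0.500 - (-4)·0.500) / (14) = -0.071
Iteration 2:
  u = (-5 - (-1)·0.500 - (1)·0.500 - (1)·-0.071) / (-5) = 0.986
  v = (8 - (2)·0.986 - (4)·0.500 - (4)·-0.071) / (12) = 0.359
  w = (10 - (2)·0.986 - (4)·0.359 - (4)·-0.071) / (12) = 0.573
  t = (-2 - (3)·0.986 - (-4)·0.359 - (-4)·0.573) / (14) = -0.088
Residual b − A·x = (-0.196, -0.220, 0.068, 0.002); ∞-norm = 0.220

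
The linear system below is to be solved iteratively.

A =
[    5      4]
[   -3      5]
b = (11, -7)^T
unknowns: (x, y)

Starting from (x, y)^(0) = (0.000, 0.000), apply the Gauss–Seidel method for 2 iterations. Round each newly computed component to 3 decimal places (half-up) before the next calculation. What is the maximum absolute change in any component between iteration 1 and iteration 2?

Iteration 1:
  x = (11 - (4)·0.000) / (5) = 2.200
  y = (-7 - (-3)·2.200) / (5) = -0.080
Iteration 2:
  x = (11 - (4)·-0.080) / (5) = 2.264
  y = (-7 - (-3)·2.264) / (5) = -0.042
Change: (0.064, 0.038) → max |·| = 0.064

0.064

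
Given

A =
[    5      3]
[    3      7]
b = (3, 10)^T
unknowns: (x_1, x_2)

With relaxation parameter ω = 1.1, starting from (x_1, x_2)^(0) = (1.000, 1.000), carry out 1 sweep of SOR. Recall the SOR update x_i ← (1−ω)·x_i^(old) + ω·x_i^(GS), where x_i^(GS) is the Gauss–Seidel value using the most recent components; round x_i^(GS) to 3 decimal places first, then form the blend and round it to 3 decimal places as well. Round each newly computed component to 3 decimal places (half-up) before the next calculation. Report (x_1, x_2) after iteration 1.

Iteration 1:
  x_1: GS value = (3 - (3)·1.000) / (5) = 0.000;  x_1 ← (1−ω)·1.000 + ω·0.000 = -0.100
  x_2: GS value = (10 - (3)·-0.100) / (7) = 1.471;  x_2 ← (1−ω)·1.000 + ω·1.471 = 1.518

(-0.100, 1.518)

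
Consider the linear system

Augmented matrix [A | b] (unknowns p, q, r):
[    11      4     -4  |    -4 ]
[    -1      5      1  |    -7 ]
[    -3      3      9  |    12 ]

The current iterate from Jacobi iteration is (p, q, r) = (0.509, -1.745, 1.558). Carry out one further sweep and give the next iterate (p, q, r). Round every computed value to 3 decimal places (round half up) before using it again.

One sweep:
  p = (-4 - (4)·-1.745 - (-4)·1.558) / (11) = 0.837
  q = (-7 - (-1)·0.509 - (1)·1.558) / (5) = -1.610
  r = (12 - (-3)·0.509 - (3)·-1.745) / (9) = 2.085

(0.837, -1.610, 2.085)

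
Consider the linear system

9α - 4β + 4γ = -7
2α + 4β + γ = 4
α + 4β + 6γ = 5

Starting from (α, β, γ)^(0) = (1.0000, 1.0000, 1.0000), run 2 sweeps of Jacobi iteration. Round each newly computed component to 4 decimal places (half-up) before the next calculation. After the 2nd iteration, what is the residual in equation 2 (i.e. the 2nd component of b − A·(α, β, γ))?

Iteration 1:
  α = (-7 - (-4)·1.0000 - (4)·1.0000) / (9) = -0.7778
  β = (4 - (2)·1.0000 - (1)·1.0000) / (4) = 0.2500
  γ = (5 - (1)·1.0000 - (4)·1.0000) / (6) = 0.0000
Iteration 2:
  α = (-7 - (-4)·0.2500 - (4)·0.0000) / (9) = -0.6667
  β = (4 - (2)·-0.7778 - (1)·0.0000) / (4) = 1.3889
  γ = (5 - (1)·-0.7778 - (4)·0.2500) / (6) = 0.7963
Residual b − A·x = (1.3707, -1.0185, -4.6667)

-1.0185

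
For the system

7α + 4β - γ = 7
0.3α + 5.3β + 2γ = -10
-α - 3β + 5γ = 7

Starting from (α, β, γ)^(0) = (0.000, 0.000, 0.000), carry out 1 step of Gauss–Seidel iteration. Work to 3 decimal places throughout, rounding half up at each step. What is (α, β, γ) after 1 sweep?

(1.000, -1.943, 0.434)

Iteration 1:
  α = (7 - (4)·0.000 - (-1)·0.000) / (7) = 1.000
  β = (-10 - (0.3)·1.000 - (2)·0.000) / (5.3) = -1.943
  γ = (7 - (-1)·1.000 - (-3)·-1.943) / (5) = 0.434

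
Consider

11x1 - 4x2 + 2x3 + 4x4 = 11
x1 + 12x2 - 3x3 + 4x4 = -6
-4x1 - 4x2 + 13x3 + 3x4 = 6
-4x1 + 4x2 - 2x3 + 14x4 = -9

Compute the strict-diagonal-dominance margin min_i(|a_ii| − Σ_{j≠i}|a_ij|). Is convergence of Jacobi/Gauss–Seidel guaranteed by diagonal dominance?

1

row 1: |11| − (4+2+4) = 1
row 2: |12| − (1+3+4) = 4
row 3: |13| − (4+4+3) = 2
row 4: |14| − (4+4+2) = 4
minimum over rows = 1 → strictly diagonally dominant (convergence guaranteed)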